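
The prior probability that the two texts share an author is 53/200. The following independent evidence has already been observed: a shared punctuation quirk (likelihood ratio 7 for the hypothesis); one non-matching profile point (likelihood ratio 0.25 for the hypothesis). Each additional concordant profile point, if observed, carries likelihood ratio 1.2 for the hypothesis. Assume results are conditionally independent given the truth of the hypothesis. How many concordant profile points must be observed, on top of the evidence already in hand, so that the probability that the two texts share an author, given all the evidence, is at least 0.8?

11

Prior odds = 0.265/0.735 = 53/147.
Combined Bayes factor of the evidence already in hand = 7 × 0.25 = 1.75.
Odds after that evidence = (53/147) × 1.75 = 53/84.
Target odds = 0.8/0.2 = 4.
Need 1.2ⁿ ≥ 4 ÷ (53/84) = 336/53.
1.2¹⁰ = 60466176/9765625 falls short of 336/53 but 1.2¹¹ = 362797056/48828125 reaches it, so n = 11.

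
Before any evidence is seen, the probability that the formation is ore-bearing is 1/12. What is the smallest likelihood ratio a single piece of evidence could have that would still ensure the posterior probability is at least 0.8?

Prior odds = (1/12)/(11/12) = 1/11.
Target odds = 0.8/0.2 = 4.
Required Bayes factor = 4 ÷ (1/11) = 44.

44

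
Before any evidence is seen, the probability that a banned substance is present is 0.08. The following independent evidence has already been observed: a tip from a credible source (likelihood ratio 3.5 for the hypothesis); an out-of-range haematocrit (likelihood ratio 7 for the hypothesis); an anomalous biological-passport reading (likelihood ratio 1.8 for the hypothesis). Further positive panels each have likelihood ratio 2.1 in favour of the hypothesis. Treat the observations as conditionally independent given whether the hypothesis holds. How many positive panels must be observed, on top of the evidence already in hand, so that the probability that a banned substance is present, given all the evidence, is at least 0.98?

4

Prior odds = 0.08/0.92 = 2/23.
Combined Bayes factor of the evidence already in hand = 3.5 × 7 × 1.8 = 44.1.
Odds after that evidence = (2/23) × 44.1 = 441/115.
Target odds = 0.98/0.02 = 49.
Need 2.1ⁿ ≥ 49 ÷ (441/115) = 115/9.
2.1³ = 9.261 falls short of 115/9 but 2.1⁴ = 19.4481 reaches it, so n = 4.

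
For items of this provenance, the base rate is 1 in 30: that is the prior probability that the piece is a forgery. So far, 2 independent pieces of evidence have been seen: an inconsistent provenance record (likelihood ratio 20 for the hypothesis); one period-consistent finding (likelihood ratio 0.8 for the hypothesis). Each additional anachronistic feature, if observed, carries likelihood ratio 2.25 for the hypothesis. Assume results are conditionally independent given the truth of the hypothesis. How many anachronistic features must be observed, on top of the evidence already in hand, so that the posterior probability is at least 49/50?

6

Prior odds = (1/30)/(29/30) = 1/29.
Combined Bayes factor of the evidence already in hand = 20 × 0.8 = 16.
Odds after that evidence = (1/29) × 16 = 16/29.
Target odds = 0.98/0.02 = 49.
Need 2.25ⁿ ≥ 49 ÷ (16/29) = 88.8125.
2.25⁵ = 59049/1024 falls short of 88.8125 but 2.25⁶ = 531441/4096 reaches it, so n = 6.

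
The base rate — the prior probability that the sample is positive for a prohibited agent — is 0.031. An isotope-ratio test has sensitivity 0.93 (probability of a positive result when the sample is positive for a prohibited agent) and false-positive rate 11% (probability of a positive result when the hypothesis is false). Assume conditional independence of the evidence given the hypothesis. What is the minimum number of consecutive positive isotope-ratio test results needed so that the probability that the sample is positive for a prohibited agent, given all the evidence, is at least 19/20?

Prior odds: 0.031 ÷ 0.969 = 31/969.
Likelihood ratio of a positive result = 0.93/0.11 = 93/11.
Target odds: 0.95 ÷ 0.05 = 19.
Need (31/969) × (93/11)ⁿ ≥ 19, i.e. (93/11)ⁿ ≥ 18411/31.
(93/11)² = 8649/121 falls short of 18411/31 but (93/11)³ = 804357/1331 reaches it, so n = 3.

3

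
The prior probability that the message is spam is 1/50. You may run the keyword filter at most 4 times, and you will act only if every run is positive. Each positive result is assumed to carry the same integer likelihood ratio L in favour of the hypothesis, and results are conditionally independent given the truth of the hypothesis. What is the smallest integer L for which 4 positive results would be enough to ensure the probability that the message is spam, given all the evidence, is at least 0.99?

9

Prior odds = 0.02/0.98 = 1/49.
Target odds = 0.99/0.01 = 99.
Need L⁴ ≥ 99 ÷ (1/49) = 4851.
8⁴ = 4096 < 4851 ≤ 6561 = 9⁴, so L = 9.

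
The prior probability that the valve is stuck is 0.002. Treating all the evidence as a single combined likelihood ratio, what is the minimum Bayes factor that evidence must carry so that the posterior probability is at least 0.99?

Prior odds = 0.002/0.998 = 1/499.
Target odds = 0.99/0.01 = 99.
Required Bayes factor = 99 ÷ (1/499) = 49401.

49401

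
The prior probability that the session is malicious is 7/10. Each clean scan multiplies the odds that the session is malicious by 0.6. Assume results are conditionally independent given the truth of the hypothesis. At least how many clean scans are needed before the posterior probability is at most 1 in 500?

14

Prior odds: 0.7 ÷ 0.3 = 7/3.
Likelihood ratio per clean scan = 0.6.
Target odds: 0.002 ÷ 0.998 = 1/499.
Need (7/3) × 0.6ⁿ ≤ 1/499, i.e. 0.6ⁿ ≤ 3/3493.
0.6¹³ ≈0.00130607 is still above 3/3493 but 0.6¹⁴ ≈0.000783642 is at or below it, so n = 14.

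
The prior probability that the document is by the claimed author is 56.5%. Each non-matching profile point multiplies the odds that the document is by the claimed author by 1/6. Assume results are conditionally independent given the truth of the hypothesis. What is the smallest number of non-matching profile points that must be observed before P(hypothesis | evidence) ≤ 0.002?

Prior odds: 0.565 ÷ 0.435 = 113/87.
Likelihood ratio per non-matching profile point = 1/6.
Target odds: 0.002 ÷ 0.998 = 1/499.
Need (113/87) × (1/6)ⁿ ≤ 1/499, i.e. (1/6)ⁿ ≤ 87/56387.
(1/6)³ = 1/216 is still above 87/56387 but (1/6)⁴ = 1/1296 is at or below it, so n = 4.

4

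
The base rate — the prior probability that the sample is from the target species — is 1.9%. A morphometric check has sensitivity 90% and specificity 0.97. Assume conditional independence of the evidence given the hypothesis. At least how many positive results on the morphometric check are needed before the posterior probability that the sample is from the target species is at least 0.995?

Prior odds: 0.019 ÷ 0.981 = 19/981.
False-positive rate = 1 − 0.97 = 0.03; likelihood ratio of a positive = 0.9/0.03 = 30.
Target posterior odds = 0.995/0.005 = 199.
Require 30ⁿ ≥ 199 ÷ (19/981) = 195219/19.
30² = 900 falls short of 195219/19 but 30³ = 27000 reaches it, so n = 3.

3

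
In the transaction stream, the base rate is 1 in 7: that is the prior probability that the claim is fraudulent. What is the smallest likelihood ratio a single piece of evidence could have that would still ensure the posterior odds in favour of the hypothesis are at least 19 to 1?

114

Prior odds = (1/7)/(6/7) = 1/6.
Target odds = 19.
Required Bayes factor = 19 ÷ (1/6) = 114.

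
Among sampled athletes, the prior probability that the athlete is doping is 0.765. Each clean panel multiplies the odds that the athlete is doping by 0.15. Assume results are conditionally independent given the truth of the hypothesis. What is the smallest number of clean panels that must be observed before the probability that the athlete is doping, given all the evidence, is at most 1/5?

Prior odds = 0.765/0.235 = 153/47.
Likelihood ratio per clean panel = 0.15.
Target odds: 0.2 ÷ 0.8 = 0.25.
Need (153/47) × 0.15ⁿ ≤ 0.25, i.e. 0.15ⁿ ≤ 47/612.
0.15¹ = 0.15 is still above 47/612 but 0.15² = 0.0225 is at or below it, so n = 2.

2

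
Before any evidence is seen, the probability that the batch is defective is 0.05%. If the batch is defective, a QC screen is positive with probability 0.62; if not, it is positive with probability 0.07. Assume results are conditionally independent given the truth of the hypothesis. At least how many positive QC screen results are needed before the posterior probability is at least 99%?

6

Prior odds = 0.0005/0.9995 = 1/1999.
Likelihood ratio of a positive = 0.62/0.07 = 62/7.
Target odds: 0.99 ÷ 0.01 = 99.
Need (1/1999) × (62/7)ⁿ ≥ 99, i.e. (62/7)ⁿ ≥ 197901.
(62/7)⁵ = 916132832/16807 falls short of 197901 but (62/7)⁶ ≈482794 reaches it, so n = 6.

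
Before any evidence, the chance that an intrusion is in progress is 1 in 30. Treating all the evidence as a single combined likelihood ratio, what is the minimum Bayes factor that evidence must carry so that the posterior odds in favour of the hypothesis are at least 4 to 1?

Prior odds = (1/30)/(29/30) = 1/29.
Target odds = 4.
Required Bayes factor = 4 ÷ (1/29) = 116.

116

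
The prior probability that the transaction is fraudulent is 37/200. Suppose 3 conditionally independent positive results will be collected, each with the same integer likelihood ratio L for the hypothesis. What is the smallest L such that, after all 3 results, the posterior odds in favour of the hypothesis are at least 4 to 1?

Prior odds = 0.185/0.815 = 37/163.
Target odds = 4.
Need L³ ≥ 4 ÷ (37/163) = 652/37.
2³ = 8 < 652/37 ≤ 27 = 3³, so L = 3.

3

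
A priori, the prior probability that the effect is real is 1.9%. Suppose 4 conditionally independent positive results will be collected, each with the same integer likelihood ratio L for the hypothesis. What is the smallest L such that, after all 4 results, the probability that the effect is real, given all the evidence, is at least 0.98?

8

Prior odds = 0.019/0.981 = 19/981.
Target odds = 0.98/0.02 = 49.
Need L⁴ ≥ 49 ÷ (19/981) = 48069/19.
7⁴ = 2401 < 48069/19 ≤ 4096 = 8⁴, so L = 8.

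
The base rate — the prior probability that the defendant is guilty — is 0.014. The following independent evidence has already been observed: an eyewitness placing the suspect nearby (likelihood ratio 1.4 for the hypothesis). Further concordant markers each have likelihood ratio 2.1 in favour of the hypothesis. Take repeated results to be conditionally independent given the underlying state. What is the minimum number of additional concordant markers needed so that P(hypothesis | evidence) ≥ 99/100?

12

Prior odds = 0.014/0.986 = 7/493.
Bayes factor of the evidence already in hand = 1.4.
Odds after that evidence = (7/493) × 1.4 = 49/2465.
Target odds = 0.99/0.01 = 99.
Need 2.1ⁿ ≥ 99 ÷ (49/2465) = 244035/49.
2.1¹¹ ≈3502.78 falls short of 244035/49 but 2.1¹² ≈7355.83 reaches it, so n = 12.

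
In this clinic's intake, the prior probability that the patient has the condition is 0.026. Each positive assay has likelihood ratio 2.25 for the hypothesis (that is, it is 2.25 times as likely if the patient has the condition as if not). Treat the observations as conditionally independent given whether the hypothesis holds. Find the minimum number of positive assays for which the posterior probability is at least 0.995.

11

Prior odds = 0.026/0.974 = 13/487.
Likelihood ratio per positive assay = 2.25.
Target odds: 0.995 ÷ 0.005 = 199.
Require 2.25ⁿ ≥ 199 ÷ (13/487) = 96913/13.
2.25¹⁰ ≈3325.26 falls short of 96913/13 but 2.25¹¹ ≈7481.83 reaches it, so n = 11.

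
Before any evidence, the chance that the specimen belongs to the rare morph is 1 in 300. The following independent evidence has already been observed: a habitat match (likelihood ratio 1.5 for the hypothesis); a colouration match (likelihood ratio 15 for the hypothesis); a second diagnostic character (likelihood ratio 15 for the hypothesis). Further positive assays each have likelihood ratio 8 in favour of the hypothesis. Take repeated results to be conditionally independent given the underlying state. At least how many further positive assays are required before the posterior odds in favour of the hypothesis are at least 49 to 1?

2

Prior odds = (1/300)/(299/300) = 1/299.
Combined Bayes factor of the evidence already in hand = 1.5 × 15 × 15 = 337.5.
Odds after that evidence = (1/299) × 337.5 = 675/598.
Target odds = 49.
Need 8ⁿ ≥ 49 ÷ (675/598) = 29302/675.
8¹ = 8 falls short of 29302/675 but 8² = 64 reaches it, so n = 2.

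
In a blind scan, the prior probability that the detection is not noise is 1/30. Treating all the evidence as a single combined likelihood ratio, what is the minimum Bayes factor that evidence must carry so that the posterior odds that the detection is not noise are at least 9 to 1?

Prior odds = (1/30)/(29/30) = 1/29.
Target odds = 9.
Required Bayes factor = 9 ÷ (1/29) = 261.

261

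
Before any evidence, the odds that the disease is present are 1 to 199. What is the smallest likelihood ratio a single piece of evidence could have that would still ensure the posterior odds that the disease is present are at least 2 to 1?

Prior odds = 1/199.
Target odds = 2.
Required Bayes factor = 2 ÷ (1/199) = 398.

398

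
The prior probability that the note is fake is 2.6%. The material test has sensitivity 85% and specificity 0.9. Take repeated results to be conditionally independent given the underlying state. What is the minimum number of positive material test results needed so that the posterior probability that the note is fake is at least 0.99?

4

Prior odds: 0.026 ÷ 0.974 = 13/487.
False-positive rate = 1 − 0.9 = 0.1; likelihood ratio of a positive = 0.85/0.1 = 8.5.
Target odds: 0.99 ÷ 0.01 = 99.
Require 8.5ⁿ ≥ 99 ÷ (13/487) = 48213/13.
8.5³ = 614.125 falls short of 48213/13 but 8.5⁴ = 5220.0625 reaches it, so n = 4.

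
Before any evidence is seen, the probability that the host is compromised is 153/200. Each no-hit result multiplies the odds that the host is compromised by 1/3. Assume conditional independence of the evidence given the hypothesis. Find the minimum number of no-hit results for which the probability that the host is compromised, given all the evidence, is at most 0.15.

Prior odds = 0.765/0.235 = 153/47.
Likelihood ratio per no-hit result = 1/3.
Target posterior odds = 0.15/0.85 = 3/17.
Need (153/47) × (1/3)ⁿ ≤ 3/17, i.e. (1/3)ⁿ ≤ 47/867.
(1/3)² = 1/9 is still above 47/867 but (1/3)³ = 1/27 is at or below it, so n = 3.

3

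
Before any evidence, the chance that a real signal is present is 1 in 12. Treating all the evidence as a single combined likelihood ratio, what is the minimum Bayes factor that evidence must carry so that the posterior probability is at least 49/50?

Prior odds = (1/12)/(11/12) = 1/11.
Target odds = 0.98/0.02 = 49.
Required Bayes factor = 49 ÷ (1/11) = 539.

539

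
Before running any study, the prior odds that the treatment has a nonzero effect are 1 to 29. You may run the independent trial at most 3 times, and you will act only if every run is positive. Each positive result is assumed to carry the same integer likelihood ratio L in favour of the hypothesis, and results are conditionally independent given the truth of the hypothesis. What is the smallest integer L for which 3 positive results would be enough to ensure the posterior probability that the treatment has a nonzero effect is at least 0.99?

15

Prior odds = 1/29.
Target odds = 0.99/0.01 = 99.
Need L³ ≥ 99 ÷ (1/29) = 2871.
14³ = 2744 < 2871 ≤ 3375 = 15³, so L = 15.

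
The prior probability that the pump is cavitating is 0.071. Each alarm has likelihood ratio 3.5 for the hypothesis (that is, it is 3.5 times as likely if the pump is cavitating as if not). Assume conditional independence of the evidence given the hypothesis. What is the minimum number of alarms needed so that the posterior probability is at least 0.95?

Prior odds: 0.071 ÷ 0.929 = 71/929.
Likelihood ratio per alarm = 3.5.
Target posterior odds = 0.95/0.05 = 19.
Need (71/929) × 3.5ⁿ ≥ 19, i.e. 3.5ⁿ ≥ 17651/71.
3.5⁴ = 150.0625 falls short of 17651/71 but 3.5⁵ = 525.21875 reaches it, so n = 5.

5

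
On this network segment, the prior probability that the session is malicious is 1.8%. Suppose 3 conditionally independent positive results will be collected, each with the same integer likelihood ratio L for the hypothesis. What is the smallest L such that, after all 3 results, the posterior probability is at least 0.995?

Prior odds = 0.018/0.982 = 9/491.
Target odds = 0.995/0.005 = 199.
Need L³ ≥ 199 ÷ (9/491) = 97709/9.
22³ = 10648 < 97709/9 ≤ 12167 = 23³, so L = 23.

23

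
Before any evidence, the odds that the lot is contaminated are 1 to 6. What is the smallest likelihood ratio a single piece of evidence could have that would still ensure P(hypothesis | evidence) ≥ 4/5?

24

Prior odds = 1/6.
Target odds = 0.8/0.2 = 4.
Required Bayes factor = 4 ÷ (1/6) = 24.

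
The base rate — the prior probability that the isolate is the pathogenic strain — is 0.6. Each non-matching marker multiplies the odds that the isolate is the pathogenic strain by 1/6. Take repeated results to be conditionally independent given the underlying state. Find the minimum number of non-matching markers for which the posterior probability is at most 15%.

Prior odds: 0.6 ÷ 0.4 = 1.5.
Likelihood ratio per non-matching marker = 1/6.
Target posterior odds = 0.15/0.85 = 3/17.
Need 1.5 × (1/6)ⁿ ≤ 3/17, i.e. (1/6)ⁿ ≤ 2/17.
(1/6)¹ = 1/6 is still above 2/17 but (1/6)² = 1/36 is at or below it, so n = 2.

2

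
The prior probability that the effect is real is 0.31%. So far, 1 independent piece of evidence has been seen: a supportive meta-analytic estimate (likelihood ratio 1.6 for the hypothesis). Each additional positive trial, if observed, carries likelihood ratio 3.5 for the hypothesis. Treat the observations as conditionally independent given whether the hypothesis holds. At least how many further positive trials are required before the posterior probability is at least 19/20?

Prior odds = 0.0031/0.9969 = 31/9969.
Bayes factor of the evidence already in hand = 1.6.
Odds after that evidence = (31/9969) × 1.6 = 248/49845.
Target odds = 0.95/0.05 = 19.
Need 3.5ⁿ ≥ 19 ÷ (248/49845) = 947055/248.
3.5⁶ = 1838.265625 falls short of 947055/248 but 3.5⁷ = 823543/128 reaches it, so n = 7.

7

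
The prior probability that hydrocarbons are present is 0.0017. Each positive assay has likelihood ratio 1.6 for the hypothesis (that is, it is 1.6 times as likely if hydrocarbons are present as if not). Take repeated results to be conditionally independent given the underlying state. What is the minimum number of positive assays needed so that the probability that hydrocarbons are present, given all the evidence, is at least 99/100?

24

Prior odds: 0.0017 ÷ 0.9983 = 17/9983.
Likelihood ratio per positive assay = 1.6.
Target odds: 0.99 ÷ 0.01 = 99.
Need (17/9983) × 1.6ⁿ ≥ 99, i.e. 1.6ⁿ ≥ 988317/17.
1.6²³ ≈49517.6 falls short of 988317/17 but 1.6²⁴ ≈79228.2 reaches it, so n = 24.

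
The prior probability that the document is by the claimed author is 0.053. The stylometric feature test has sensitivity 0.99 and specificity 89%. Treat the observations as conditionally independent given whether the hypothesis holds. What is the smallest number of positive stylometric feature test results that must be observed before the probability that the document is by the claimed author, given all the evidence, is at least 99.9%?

Prior odds: 0.053 ÷ 0.947 = 53/947.
False-positive rate = 1 − 0.89 = 0.11; likelihood ratio of a positive = 0.99/0.11 = 9.
Target odds: 0.999 ÷ 0.001 = 999.
Need (53/947) × 9ⁿ ≥ 999, i.e. 9ⁿ ≥ 946053/53.
9⁴ = 6561 falls short of 946053/53 but 9⁵ = 59049 reaches it, so n = 5.

5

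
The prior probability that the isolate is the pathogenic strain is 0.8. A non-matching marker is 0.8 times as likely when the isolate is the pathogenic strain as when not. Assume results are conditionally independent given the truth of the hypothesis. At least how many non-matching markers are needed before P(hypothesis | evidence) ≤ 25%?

12

Prior odds: 0.8 ÷ 0.2 = 4.
Likelihood ratio per non-matching marker = 0.8.
Target odds: 0.25 ÷ 0.75 = 1/3.
Require 0.8ⁿ ≤ 1/3 ÷ 4 = 1/12.
0.8¹¹ = 4194304/48828125 is still above 1/12 but 0.8¹² = 16777216/244140625 is at or below it, so n = 12.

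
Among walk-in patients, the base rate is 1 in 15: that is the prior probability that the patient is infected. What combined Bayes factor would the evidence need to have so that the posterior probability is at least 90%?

126

Prior odds = (1/15)/(14/15) = 1/14.
Target odds = 0.9/0.1 = 9.
Required Bayes factor = 9 ÷ (1/14) = 126.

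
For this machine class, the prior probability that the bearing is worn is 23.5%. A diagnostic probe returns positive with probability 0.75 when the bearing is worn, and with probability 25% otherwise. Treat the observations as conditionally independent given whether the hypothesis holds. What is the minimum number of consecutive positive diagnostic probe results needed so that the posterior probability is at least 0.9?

Prior odds: 0.235 ÷ 0.765 = 47/153.
Likelihood ratio of a positive result = 0.75/0.25 = 3.
Target posterior odds = 0.9/0.1 = 9.
Need (47/153) × 3ⁿ ≥ 9, i.e. 3ⁿ ≥ 1377/47.
3³ = 27 falls short of 1377/47 but 3⁴ = 81 reaches it, so n = 4.

4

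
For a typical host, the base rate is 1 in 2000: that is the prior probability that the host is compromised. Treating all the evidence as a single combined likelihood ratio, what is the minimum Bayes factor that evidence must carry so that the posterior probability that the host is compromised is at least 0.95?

Prior odds = 0.0005/0.9995 = 1/1999.
Target odds = 0.95/0.05 = 19.
Required Bayes factor = 19 ÷ (1/1999) = 37981.

37981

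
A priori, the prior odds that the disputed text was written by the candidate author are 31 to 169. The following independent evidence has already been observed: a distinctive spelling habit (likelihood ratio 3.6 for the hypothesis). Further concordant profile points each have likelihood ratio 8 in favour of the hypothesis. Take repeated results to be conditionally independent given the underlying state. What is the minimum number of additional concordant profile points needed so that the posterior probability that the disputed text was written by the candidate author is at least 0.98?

3

Prior odds = 31/169.
Bayes factor of the evidence already in hand = 3.6.
Odds after that evidence = (31/169) × 3.6 = 558/845.
Target odds = 0.98/0.02 = 49.
Need 8ⁿ ≥ 49 ÷ (558/845) = 41405/558.
8² = 64 falls short of 41405/558 but 8³ = 512 reaches it, so n = 3.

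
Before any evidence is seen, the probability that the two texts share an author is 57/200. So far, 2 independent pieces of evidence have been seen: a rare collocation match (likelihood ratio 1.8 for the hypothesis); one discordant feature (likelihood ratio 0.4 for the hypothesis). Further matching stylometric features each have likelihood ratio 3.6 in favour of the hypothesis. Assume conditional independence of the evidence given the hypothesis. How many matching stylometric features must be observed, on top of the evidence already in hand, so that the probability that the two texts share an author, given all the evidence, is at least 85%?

3

Prior odds = 0.285/0.715 = 57/143.
Combined Bayes factor of the evidence already in hand = 1.8 × 0.4 = 0.72.
Odds after that evidence = (57/143) × 0.72 = 1026/3575.
Target odds = 0.85/0.15 = 17/3.
Need 3.6ⁿ ≥ 17/3 ÷ (1026/3575) = 60775/3078.
3.6² = 12.96 falls short of 60775/3078 but 3.6³ = 46.656 reaches it, so n = 3.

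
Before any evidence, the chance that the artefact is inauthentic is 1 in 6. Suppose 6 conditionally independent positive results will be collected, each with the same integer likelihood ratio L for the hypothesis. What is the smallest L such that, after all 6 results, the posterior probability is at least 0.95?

Prior odds = (1/6)/(5/6) = 0.2.
Target odds = 0.95/0.05 = 19.
Need L⁶ ≥ 19 ÷ 0.2 = 95.
2⁶ = 64 < 95 ≤ 729 = 3⁶, so L = 3.

3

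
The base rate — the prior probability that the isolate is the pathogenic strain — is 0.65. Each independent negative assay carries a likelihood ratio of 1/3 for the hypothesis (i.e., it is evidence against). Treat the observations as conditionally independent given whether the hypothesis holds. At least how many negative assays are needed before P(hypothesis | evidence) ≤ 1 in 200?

Prior odds = 0.65/0.35 = 13/7.
Likelihood ratio per negative assay = 1/3.
Target odds: 0.005 ÷ 0.995 = 1/199.
Need (13/7) × (1/3)ⁿ ≤ 1/199, i.e. (1/3)ⁿ ≤ 7/2587.
(1/3)⁵ = 1/243 is still above 7/2587 but (1/3)⁶ = 1/729 is at or below it, so n = 6.

6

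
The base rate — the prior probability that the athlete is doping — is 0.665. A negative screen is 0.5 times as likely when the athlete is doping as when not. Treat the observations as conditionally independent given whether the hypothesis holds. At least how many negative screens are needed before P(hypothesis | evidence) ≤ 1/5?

Prior odds = 0.665/0.335 = 133/67.
Likelihood ratio per negative screen = 0.5.
Target posterior odds = 0.2/0.8 = 0.25.
Require 0.5ⁿ ≤ 0.25 ÷ (133/67) = 67/532.
0.5² = 0.25 is still above 67/532 but 0.5³ = 0.125 is at or below it, so n = 3.

3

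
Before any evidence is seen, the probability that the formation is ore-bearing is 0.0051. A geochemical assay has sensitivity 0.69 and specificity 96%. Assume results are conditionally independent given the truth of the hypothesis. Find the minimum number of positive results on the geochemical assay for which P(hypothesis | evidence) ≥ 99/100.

4

Prior odds: 0.0051 ÷ 0.9949 = 51/9949.
False-positive rate = 1 − 0.96 = 0.04; likelihood ratio of a positive = 0.69/0.04 = 17.25.
Target odds: 0.99 ÷ 0.01 = 99.
Require 17.25ⁿ ≥ 99 ÷ (51/9949) = 328317/17.
17.25³ = 5132.953125 falls short of 328317/17 but 17.25⁴ = 22667121/256 reaches it, so n = 4.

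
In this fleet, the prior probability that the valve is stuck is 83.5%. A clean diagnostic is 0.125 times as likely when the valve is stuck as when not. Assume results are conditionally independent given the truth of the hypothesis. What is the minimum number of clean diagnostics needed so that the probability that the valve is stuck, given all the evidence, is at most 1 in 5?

Prior odds = 0.835/0.165 = 167/33.
Likelihood ratio per clean diagnostic = 0.125.
Target posterior odds = 0.2/0.8 = 0.25.
Require 0.125ⁿ ≤ 0.25 ÷ (167/33) = 33/668.
0.125¹ = 0.125 is still above 33/668 but 0.125² = 0.015625 is at or below it, so n = 2.

2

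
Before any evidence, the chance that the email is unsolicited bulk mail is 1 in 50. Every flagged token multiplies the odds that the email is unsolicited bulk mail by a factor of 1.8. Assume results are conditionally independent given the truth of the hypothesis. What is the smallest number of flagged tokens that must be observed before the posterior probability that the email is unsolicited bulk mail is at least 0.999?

Prior odds = 0.02/0.98 = 1/49.
Likelihood ratio per flagged token = 1.8.
Target posterior odds = 0.999/0.001 = 999.
Need (1/49) × 1.8ⁿ ≥ 999, i.e. 1.8ⁿ ≥ 48951.
1.8¹⁸ ≈39346.4 falls short of 48951 but 1.8¹⁹ ≈70823.5 reaches it, so n = 19.

19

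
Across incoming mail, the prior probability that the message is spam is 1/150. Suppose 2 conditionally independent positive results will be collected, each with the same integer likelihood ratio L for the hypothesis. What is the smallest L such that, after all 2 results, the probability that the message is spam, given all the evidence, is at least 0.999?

Prior odds = (1/150)/(149/150) = 1/149.
Target odds = 0.999/0.001 = 999.
Need L² ≥ 999 ÷ (1/149) = 148851.
385² = 148225 < 148851 ≤ 148996 = 386², so L = 386.

386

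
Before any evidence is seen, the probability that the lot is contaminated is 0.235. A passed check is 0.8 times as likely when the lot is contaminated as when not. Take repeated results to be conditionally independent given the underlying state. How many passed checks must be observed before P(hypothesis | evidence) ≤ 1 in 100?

16

Prior odds = 0.235/0.765 = 47/153.
Likelihood ratio per passed check = 0.8.
Target posterior odds = 0.01/0.99 = 1/99.
Need (47/153) × 0.8ⁿ ≤ 1/99, i.e. 0.8ⁿ ≤ 17/517.
0.8¹⁵ ≈0.0351844 is still above 17/517 but 0.8¹⁶ ≈0.0281475 is at or below it, so n = 16.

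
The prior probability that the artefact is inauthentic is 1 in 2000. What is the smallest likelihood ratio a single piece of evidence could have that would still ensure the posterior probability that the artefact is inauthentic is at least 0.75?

5997

Prior odds = 0.0005/0.9995 = 1/1999.
Target odds = 0.75/0.25 = 3.
Required Bayes factor = 3 ÷ (1/1999) = 5997.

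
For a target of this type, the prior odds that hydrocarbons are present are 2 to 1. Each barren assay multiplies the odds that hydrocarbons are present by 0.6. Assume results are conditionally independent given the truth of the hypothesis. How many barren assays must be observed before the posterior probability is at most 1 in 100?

Prior odds = 2.
Likelihood ratio per barren assay = 0.6.
Target posterior odds = 0.01/0.99 = 1/99.
Need 2 × 0.6ⁿ ≤ 1/99, i.e. 0.6ⁿ ≤ 1/198.
0.6¹⁰ = 59049/9765625 is still above 1/198 but 0.6¹¹ = 177147/48828125 is at or below it, so n = 11.

11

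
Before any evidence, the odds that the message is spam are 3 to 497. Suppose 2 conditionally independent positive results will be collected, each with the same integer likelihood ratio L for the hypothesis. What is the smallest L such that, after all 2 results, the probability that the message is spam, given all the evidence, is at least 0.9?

Prior odds = 3/497.
Target odds = 0.9/0.1 = 9.
Need L² ≥ 9 ÷ (3/497) = 1491.
38² = 1444 < 1491 ≤ 1521 = 39², so L = 39.

39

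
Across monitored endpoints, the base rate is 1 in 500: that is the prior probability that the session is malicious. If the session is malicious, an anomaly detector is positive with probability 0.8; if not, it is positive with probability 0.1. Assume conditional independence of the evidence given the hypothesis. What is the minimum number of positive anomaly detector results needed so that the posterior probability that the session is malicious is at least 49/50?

5

Prior odds = 0.002/0.998 = 1/499.
Likelihood ratio of a positive = 0.8/0.1 = 8.
Target odds: 0.98 ÷ 0.02 = 49.
Need (1/499) × 8ⁿ ≥ 49, i.e. 8ⁿ ≥ 24451.
8⁴ = 4096 falls short of 24451 but 8⁵ = 32768 reaches it, so n = 5.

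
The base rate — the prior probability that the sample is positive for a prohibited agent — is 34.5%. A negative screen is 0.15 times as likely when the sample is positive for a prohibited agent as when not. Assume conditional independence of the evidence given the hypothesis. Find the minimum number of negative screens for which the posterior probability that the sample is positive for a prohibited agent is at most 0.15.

1

Prior odds = 0.345/0.655 = 69/131.
Likelihood ratio per negative screen = 0.15.
Target posterior odds = 0.15/0.85 = 3/17.
Require 0.15ⁿ ≤ 3/17 ÷ (69/131) = 131/391.
0.15¹ = 0.15, which is already at or below the required 131/391; so n = 1.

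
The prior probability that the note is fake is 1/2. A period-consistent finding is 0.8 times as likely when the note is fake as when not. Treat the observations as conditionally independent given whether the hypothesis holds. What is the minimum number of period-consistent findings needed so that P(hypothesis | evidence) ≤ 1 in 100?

Prior odds: 0.5 ÷ 0.5 = 1.
Likelihood ratio per period-consistent finding = 0.8.
Target posterior odds = 0.01/0.99 = 1/99.
Need 1 × 0.8ⁿ ≤ 1/99, i.e. 0.8ⁿ ≤ 1/99.
0.8²⁰ ≈0.0115292 is still above 1/99 but 0.8²¹ ≈0.00922337 is at or below it, so n = 21.

21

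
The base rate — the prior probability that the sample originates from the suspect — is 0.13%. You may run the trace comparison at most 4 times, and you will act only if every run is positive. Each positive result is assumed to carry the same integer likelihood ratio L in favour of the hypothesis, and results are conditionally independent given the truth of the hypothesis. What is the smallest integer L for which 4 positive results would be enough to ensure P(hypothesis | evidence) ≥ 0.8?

Prior odds = 0.0013/0.9987 = 13/9987.
Target odds = 0.8/0.2 = 4.
Need L⁴ ≥ 4 ÷ (13/9987) = 39948/13.
7⁴ = 2401 < 39948/13 ≤ 4096 = 8⁴, so L = 8.

8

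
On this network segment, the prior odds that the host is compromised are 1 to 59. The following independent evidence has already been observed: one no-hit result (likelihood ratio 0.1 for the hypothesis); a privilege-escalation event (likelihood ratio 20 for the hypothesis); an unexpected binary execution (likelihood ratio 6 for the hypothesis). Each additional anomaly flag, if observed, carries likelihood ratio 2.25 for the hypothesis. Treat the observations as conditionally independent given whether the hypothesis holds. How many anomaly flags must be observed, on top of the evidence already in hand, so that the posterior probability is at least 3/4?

4

Prior odds = 1/59.
Combined Bayes factor of the evidence already in hand = 0.1 × 20 × 6 = 12.
Odds after that evidence = (1/59) × 12 = 12/59.
Target odds = 0.75/0.25 = 3.
Need 2.25ⁿ ≥ 3 ÷ (12/59) = 14.75.
2.25³ = 11.390625 falls short of 14.75 but 2.25⁴ = 25.62890625 reaches it, so n = 4.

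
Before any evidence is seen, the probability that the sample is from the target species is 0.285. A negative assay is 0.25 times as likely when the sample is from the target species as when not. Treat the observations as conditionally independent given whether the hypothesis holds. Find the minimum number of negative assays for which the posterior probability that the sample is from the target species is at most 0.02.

Prior odds = 0.285/0.715 = 57/143.
Likelihood ratio per negative assay = 0.25.
Target odds: 0.02 ÷ 0.98 = 1/49.
Require 0.25ⁿ ≤ 1/49 ÷ (57/143) = 143/2793.
0.25² = 0.0625 is still above 143/2793 but 0.25³ = 0.015625 is at or below it, so n = 3.

3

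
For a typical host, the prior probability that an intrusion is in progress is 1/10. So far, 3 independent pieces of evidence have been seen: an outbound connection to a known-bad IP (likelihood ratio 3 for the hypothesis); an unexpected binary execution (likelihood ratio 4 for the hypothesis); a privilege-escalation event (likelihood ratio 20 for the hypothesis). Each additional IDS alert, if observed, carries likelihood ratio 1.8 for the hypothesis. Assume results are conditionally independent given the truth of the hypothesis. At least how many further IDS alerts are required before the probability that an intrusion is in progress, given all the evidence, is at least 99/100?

3

Prior odds = 0.1/0.9 = 1/9.
Combined Bayes factor of the evidence already in hand = 3 × 4 × 20 = 240.
Odds after that evidence = (1/9) × 240 = 80/3.
Target odds = 0.99/0.01 = 99.
Need 1.8ⁿ ≥ 99 ÷ (80/3) = 3.7125.
1.8² = 3.24 falls short of 3.7125 but 1.8³ = 5.832 reaches it, so n = 3.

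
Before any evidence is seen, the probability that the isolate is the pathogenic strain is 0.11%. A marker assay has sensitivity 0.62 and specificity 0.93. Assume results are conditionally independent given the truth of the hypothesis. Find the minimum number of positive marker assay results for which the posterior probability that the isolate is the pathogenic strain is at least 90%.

5

Prior odds = 0.0011/0.9989 = 11/9989.
False-positive rate = 1 − 0.93 = 0.07; likelihood ratio of a positive = 0.62/0.07 = 62/7.
Target posterior odds = 0.9/0.1 = 9.
Require (62/7)ⁿ ≥ 9 ÷ (11/9989) = 89901/11.
(62/7)⁴ = 14776336/2401 falls short of 89901/11 but (62/7)⁵ = 916132832/16807 reaches it, so n = 5.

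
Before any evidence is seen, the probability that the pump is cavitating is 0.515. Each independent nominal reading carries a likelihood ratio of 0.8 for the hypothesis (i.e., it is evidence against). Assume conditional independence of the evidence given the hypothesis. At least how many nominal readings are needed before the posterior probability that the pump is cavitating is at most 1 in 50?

18

Prior odds: 0.515 ÷ 0.485 = 103/97.
Likelihood ratio per nominal reading = 0.8.
Target odds: 0.02 ÷ 0.98 = 1/49.
Require 0.8ⁿ ≤ 1/49 ÷ (103/97) = 97/5047.
0.8¹⁷ ≈0.022518 is still above 97/5047 but 0.8¹⁸ ≈0.0180144 is at or below it, so n = 18.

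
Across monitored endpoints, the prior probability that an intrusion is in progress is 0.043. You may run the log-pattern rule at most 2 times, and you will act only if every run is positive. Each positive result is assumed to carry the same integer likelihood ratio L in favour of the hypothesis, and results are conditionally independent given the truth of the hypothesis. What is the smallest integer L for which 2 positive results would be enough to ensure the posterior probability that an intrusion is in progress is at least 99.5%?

Prior odds = 0.043/0.957 = 43/957.
Target odds = 0.995/0.005 = 199.
Need L² ≥ 199 ÷ (43/957) = 190443/43.
66² = 4356 < 190443/43 ≤ 4489 = 67², so L = 67.

67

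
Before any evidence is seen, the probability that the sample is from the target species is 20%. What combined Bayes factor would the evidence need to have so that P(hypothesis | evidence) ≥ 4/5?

16

Prior odds = 0.2/0.8 = 0.25.
Target odds = 0.8/0.2 = 4.
Required Bayes factor = 4 ÷ 0.25 = 16.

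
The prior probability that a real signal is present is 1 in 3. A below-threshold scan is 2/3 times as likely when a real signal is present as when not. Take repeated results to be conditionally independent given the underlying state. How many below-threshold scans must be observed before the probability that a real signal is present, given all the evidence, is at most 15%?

Prior odds: (1/3) ÷ (2/3) = 0.5.
Likelihood ratio per below-threshold scan = 2/3.
Target posterior odds = 0.15/0.85 = 3/17.
Need 0.5 × (2/3)ⁿ ≤ 3/17, i.e. (2/3)ⁿ ≤ 6/17.
(2/3)² = 4/9 is still above 6/17 but (2/3)³ = 8/27 is at or below it, so n = 3.

3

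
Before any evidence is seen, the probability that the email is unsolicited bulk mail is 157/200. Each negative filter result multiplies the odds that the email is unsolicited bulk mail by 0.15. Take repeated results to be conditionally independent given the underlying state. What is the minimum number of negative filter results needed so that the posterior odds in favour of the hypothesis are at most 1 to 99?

4

Prior odds = 0.785/0.215 = 157/43.
Likelihood ratio per negative filter result = 0.15.
Target odds = 1/99.
Require 0.15ⁿ ≤ 1/99 ÷ (157/43) = 43/15543.
0.15³ = 0.003375 is still above 43/15543 but 0.15⁴ = 81/160000 is at or below it, so n = 4.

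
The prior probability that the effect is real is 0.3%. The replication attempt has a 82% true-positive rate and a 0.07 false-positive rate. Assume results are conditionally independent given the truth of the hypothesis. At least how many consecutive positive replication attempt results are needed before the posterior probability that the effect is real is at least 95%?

Prior odds = 0.003/0.997 = 3/997.
Likelihood ratio of a positive result = 0.82/0.07 = 82/7.
Target posterior odds = 0.95/0.05 = 19.
Need (3/997) × (82/7)ⁿ ≥ 19, i.e. (82/7)ⁿ ≥ 18943/3.
(82/7)³ = 551368/343 falls short of 18943/3 but (82/7)⁴ = 45212176/2401 reaches it, so n = 4.

4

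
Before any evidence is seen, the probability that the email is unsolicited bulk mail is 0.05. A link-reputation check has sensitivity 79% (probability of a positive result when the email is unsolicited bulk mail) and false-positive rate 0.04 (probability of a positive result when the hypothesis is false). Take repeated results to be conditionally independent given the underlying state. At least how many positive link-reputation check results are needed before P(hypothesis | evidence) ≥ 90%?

2

Prior odds = 0.05/0.95 = 1/19.
Likelihood ratio of a positive result = 0.79/0.04 = 19.75.
Target odds: 0.9 ÷ 0.1 = 9.
Need (1/19) × 19.75ⁿ ≥ 9, i.e. 19.75ⁿ ≥ 171.
19.75¹ = 19.75 falls short of 171 but 19.75² = 390.0625 reaches it, so n = 2.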